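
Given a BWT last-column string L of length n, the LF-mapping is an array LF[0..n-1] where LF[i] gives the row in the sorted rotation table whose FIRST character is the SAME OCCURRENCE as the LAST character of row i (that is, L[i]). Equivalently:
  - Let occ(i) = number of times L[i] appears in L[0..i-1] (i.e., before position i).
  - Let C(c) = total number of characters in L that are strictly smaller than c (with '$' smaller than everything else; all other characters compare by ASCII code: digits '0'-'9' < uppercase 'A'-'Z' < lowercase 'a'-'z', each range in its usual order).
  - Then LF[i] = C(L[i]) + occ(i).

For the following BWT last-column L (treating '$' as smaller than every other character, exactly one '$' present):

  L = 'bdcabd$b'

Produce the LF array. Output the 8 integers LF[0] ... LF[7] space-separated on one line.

Answer: 2 6 5 1 3 7 0 4

Derivation:
Char counts: '$':1, 'a':1, 'b':3, 'c':1, 'd':2
C (first-col start): C('$')=0, C('a')=1, C('b')=2, C('c')=5, C('d')=6
L[0]='b': occ=0, LF[0]=C('b')+0=2+0=2
L[1]='d': occ=0, LF[1]=C('d')+0=6+0=6
L[2]='c': occ=0, LF[2]=C('c')+0=5+0=5
L[3]='a': occ=0, LF[3]=C('a')+0=1+0=1
L[4]='b': occ=1, LF[4]=C('b')+1=2+1=3
L[5]='d': occ=1, LF[5]=C('d')+1=6+1=7
L[6]='$': occ=0, LF[6]=C('$')+0=0+0=0
L[7]='b': occ=2, LF[7]=C('b')+2=2+2=4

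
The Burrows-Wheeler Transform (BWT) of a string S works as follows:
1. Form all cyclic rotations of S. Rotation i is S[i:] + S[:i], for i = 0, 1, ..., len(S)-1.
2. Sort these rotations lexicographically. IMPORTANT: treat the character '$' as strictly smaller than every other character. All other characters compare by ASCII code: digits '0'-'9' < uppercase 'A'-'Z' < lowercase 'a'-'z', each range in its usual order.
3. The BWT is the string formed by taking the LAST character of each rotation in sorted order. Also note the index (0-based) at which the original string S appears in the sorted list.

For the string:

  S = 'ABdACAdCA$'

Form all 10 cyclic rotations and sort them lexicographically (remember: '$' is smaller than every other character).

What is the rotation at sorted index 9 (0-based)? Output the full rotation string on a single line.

Answer: dCA$ABdACA

Derivation:
All 10 rotations (rotation i = S[i:]+S[:i]):
  rot[0] = ABdACAdCA$
  rot[1] = BdACAdCA$A
  rot[2] = dACAdCA$AB
  rot[3] = ACAdCA$ABd
  rot[4] = CAdCA$ABdA
  rot[5] = AdCA$ABdAC
  rot[6] = dCA$ABdACA
  rot[7] = CA$ABdACAd
  rot[8] = A$ABdACAdC
  rot[9] = $ABdACAdCA
Sorted (with $ < everything):
  sorted[0] = $ABdACAdCA
  sorted[1] = A$ABdACAdC
  sorted[2] = ABdACAdCA$
  sorted[3] = ACAdCA$ABd
  sorted[4] = AdCA$ABdAC
  sorted[5] = BdACAdCA$A
  sorted[6] = CA$ABdACAd
  sorted[7] = CAdCA$ABdA
  sorted[8] = dACAdCA$AB
  sorted[9] = dCA$ABdACA
sorted[9] = dCA$ABdACA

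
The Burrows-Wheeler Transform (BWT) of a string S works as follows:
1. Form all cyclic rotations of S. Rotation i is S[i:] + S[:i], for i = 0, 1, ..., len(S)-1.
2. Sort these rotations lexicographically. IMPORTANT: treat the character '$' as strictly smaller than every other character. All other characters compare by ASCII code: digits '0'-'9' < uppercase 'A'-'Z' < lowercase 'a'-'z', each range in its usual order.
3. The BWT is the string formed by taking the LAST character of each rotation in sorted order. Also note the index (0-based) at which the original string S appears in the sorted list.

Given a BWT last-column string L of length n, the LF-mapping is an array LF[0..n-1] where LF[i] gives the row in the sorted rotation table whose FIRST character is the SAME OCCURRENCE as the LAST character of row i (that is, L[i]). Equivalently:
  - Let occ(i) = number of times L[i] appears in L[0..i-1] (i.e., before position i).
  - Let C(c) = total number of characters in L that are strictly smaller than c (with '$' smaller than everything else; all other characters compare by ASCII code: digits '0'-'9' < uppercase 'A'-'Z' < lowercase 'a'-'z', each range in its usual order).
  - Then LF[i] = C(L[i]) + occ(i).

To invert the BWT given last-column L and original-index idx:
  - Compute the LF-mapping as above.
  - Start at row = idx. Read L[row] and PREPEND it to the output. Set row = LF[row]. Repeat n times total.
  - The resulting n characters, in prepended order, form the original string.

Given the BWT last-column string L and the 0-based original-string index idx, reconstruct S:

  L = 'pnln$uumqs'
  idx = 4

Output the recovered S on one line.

Answer: nnlmsuqup$

Derivation:
LF mapping: 5 3 1 4 0 8 9 2 6 7
Walk LF starting at row 4, prepending L[row]:
  step 1: row=4, L[4]='$', prepend. Next row=LF[4]=0
  step 2: row=0, L[0]='p', prepend. Next row=LF[0]=5
  step 3: row=5, L[5]='u', prepend. Next row=LF[5]=8
  step 4: row=8, L[8]='q', prepend. Next row=LF[8]=6
  step 5: row=6, L[6]='u', prepend. Next row=LF[6]=9
  step 6: row=9, L[9]='s', prepend. Next row=LF[9]=7
  step 7: row=7, L[7]='m', prepend. Next row=LF[7]=2
  step 8: row=2, L[2]='l', prepend. Next row=LF[2]=1
  step 9: row=1, L[1]='n', prepend. Next row=LF[1]=3
  step 10: row=3, L[3]='n', prepend. Next row=LF[3]=4
Reversed output: nnlmsuqup$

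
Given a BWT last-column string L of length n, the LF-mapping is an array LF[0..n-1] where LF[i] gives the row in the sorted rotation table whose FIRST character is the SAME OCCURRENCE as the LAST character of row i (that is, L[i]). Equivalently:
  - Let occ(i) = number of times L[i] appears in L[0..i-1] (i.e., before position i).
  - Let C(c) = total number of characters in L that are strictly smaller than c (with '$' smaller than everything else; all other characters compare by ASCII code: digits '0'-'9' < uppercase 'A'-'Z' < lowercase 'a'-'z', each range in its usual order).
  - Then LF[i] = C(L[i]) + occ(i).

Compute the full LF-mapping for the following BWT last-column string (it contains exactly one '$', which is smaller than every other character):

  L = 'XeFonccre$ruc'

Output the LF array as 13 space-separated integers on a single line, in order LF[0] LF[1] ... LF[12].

Answer: 2 6 1 9 8 3 4 10 7 0 11 12 5

Derivation:
Char counts: '$':1, 'F':1, 'X':1, 'c':3, 'e':2, 'n':1, 'o':1, 'r':2, 'u':1
C (first-col start): C('$')=0, C('F')=1, C('X')=2, C('c')=3, C('e')=6, C('n')=8, C('o')=9, C('r')=10, C('u')=12
L[0]='X': occ=0, LF[0]=C('X')+0=2+0=2
L[1]='e': occ=0, LF[1]=C('e')+0=6+0=6
L[2]='F': occ=0, LF[2]=C('F')+0=1+0=1
L[3]='o': occ=0, LF[3]=C('o')+0=9+0=9
L[4]='n': occ=0, LF[4]=C('n')+0=8+0=8
L[5]='c': occ=0, LF[5]=C('c')+0=3+0=3
L[6]='c': occ=1, LF[6]=C('c')+1=3+1=4
L[7]='r': occ=0, LF[7]=C('r')+0=10+0=10
L[8]='e': occ=1, LF[8]=C('e')+1=6+1=7
L[9]='$': occ=0, LF[9]=C('$')+0=0+0=0
L[10]='r': occ=1, LF[10]=C('r')+1=10+1=11
L[11]='u': occ=0, LF[11]=C('u')+0=12+0=12
L[12]='c': occ=2, LF[12]=C('c')+2=3+2=5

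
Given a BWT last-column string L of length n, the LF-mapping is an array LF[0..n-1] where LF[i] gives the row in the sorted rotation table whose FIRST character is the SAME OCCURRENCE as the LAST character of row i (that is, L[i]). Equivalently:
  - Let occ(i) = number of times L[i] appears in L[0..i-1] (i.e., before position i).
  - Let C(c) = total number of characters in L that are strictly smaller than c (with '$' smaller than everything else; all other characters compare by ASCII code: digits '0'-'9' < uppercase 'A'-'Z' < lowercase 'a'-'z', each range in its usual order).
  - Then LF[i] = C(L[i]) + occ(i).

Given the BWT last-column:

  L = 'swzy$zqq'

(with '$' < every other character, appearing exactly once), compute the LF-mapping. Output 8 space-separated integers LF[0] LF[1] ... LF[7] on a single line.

Answer: 3 4 6 5 0 7 1 2

Derivation:
Char counts: '$':1, 'q':2, 's':1, 'w':1, 'y':1, 'z':2
C (first-col start): C('$')=0, C('q')=1, C('s')=3, C('w')=4, C('y')=5, C('z')=6
L[0]='s': occ=0, LF[0]=C('s')+0=3+0=3
L[1]='w': occ=0, LF[1]=C('w')+0=4+0=4
L[2]='z': occ=0, LF[2]=C('z')+0=6+0=6
L[3]='y': occ=0, LF[3]=C('y')+0=5+0=5
L[4]='$': occ=0, LF[4]=C('$')+0=0+0=0
L[5]='z': occ=1, LF[5]=C('z')+1=6+1=7
L[6]='q': occ=0, LF[6]=C('q')+0=1+0=1
L[7]='q': occ=1, LF[7]=C('q')+1=1+1=2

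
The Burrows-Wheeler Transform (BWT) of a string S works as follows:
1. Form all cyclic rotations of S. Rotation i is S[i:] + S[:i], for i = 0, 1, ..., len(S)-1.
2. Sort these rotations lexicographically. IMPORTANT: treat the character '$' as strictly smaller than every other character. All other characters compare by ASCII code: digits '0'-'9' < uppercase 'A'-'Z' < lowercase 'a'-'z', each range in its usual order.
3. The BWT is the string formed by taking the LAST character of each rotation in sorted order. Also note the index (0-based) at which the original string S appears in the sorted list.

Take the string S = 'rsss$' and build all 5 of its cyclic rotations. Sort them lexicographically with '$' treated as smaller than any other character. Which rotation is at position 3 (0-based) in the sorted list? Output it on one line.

Answer: ss$rs

Derivation:
All 5 rotations (rotation i = S[i:]+S[:i]):
  rot[0] = rsss$
  rot[1] = sss$r
  rot[2] = ss$rs
  rot[3] = s$rss
  rot[4] = $rsss
Sorted (with $ < everything):
  sorted[0] = $rsss
  sorted[1] = rsss$
  sorted[2] = s$rss
  sorted[3] = ss$rs
  sorted[4] = sss$r
sorted[3] = ss$rs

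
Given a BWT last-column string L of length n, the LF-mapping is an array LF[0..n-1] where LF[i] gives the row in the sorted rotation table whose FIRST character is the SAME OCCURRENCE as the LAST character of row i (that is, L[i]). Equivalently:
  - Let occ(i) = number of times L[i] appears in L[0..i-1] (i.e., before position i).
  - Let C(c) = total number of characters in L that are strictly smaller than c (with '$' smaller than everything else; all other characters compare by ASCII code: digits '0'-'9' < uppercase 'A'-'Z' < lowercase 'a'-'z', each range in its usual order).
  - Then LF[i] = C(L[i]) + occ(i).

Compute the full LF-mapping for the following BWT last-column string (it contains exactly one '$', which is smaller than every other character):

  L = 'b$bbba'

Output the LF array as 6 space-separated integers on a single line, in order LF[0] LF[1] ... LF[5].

Char counts: '$':1, 'a':1, 'b':4
C (first-col start): C('$')=0, C('a')=1, C('b')=2
L[0]='b': occ=0, LF[0]=C('b')+0=2+0=2
L[1]='$': occ=0, LF[1]=C('$')+0=0+0=0
L[2]='b': occ=1, LF[2]=C('b')+1=2+1=3
L[3]='b': occ=2, LF[3]=C('b')+2=2+2=4
L[4]='b': occ=3, LF[4]=C('b')+3=2+3=5
L[5]='a': occ=0, LF[5]=C('a')+0=1+0=1

Answer: 2 0 3 4 5 1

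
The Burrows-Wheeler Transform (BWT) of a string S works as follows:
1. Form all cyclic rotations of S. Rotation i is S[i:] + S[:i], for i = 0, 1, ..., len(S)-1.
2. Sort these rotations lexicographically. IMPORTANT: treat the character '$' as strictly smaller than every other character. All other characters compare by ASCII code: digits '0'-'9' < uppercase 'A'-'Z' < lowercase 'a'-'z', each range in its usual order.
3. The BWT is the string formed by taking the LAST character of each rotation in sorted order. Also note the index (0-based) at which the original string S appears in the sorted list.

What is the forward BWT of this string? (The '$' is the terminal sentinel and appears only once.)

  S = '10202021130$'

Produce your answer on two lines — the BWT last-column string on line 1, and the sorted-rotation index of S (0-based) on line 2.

All 12 rotations (rotation i = S[i:]+S[:i]):
  rot[0] = 10202021130$
  rot[1] = 0202021130$1
  rot[2] = 202021130$10
  rot[3] = 02021130$102
  rot[4] = 2021130$1020
  rot[5] = 021130$10202
  rot[6] = 21130$102020
  rot[7] = 1130$1020202
  rot[8] = 130$10202021
  rot[9] = 30$102020211
  rot[10] = 0$1020202113
  rot[11] = $10202021130
Sorted (with $ < everything):
  sorted[0] = $10202021130  (last char: '0')
  sorted[1] = 0$1020202113  (last char: '3')
  sorted[2] = 0202021130$1  (last char: '1')
  sorted[3] = 02021130$102  (last char: '2')
  sorted[4] = 021130$10202  (last char: '2')
  sorted[5] = 10202021130$  (last char: '$')
  sorted[6] = 1130$1020202  (last char: '2')
  sorted[7] = 130$10202021  (last char: '1')
  sorted[8] = 202021130$10  (last char: '0')
  sorted[9] = 2021130$1020  (last char: '0')
  sorted[10] = 21130$102020  (last char: '0')
  sorted[11] = 30$102020211  (last char: '1')
Last column: 03122$210001
Original string S is at sorted index 5

Answer: 03122$210001
5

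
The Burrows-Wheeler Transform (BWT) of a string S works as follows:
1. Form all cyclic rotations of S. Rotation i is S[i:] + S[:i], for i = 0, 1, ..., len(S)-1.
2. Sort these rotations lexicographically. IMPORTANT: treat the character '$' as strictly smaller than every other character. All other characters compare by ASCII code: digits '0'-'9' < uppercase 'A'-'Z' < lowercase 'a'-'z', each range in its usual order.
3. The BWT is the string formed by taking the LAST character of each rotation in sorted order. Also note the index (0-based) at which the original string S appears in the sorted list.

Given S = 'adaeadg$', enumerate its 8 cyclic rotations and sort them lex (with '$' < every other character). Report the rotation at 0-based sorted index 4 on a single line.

All 8 rotations (rotation i = S[i:]+S[:i]):
  rot[0] = adaeadg$
  rot[1] = daeadg$a
  rot[2] = aeadg$ad
  rot[3] = eadg$ada
  rot[4] = adg$adae
  rot[5] = dg$adaea
  rot[6] = g$adaead
  rot[7] = $adaeadg
Sorted (with $ < everything):
  sorted[0] = $adaeadg
  sorted[1] = adaeadg$
  sorted[2] = adg$adae
  sorted[3] = aeadg$ad
  sorted[4] = daeadg$a
  sorted[5] = dg$adaea
  sorted[6] = eadg$ada
  sorted[7] = g$adaead
sorted[4] = daeadg$a

Answer: daeadg$a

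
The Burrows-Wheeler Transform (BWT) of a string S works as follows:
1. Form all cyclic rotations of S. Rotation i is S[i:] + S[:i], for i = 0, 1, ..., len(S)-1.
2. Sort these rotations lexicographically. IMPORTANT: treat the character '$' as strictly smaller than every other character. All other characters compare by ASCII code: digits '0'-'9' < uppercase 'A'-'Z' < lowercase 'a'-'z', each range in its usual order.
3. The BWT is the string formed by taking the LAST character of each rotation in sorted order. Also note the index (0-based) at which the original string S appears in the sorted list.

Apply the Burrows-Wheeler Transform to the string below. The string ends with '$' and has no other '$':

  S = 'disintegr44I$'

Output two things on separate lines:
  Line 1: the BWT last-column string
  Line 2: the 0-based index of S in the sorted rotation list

All 13 rotations (rotation i = S[i:]+S[:i]):
  rot[0] = disintegr44I$
  rot[1] = isintegr44I$d
  rot[2] = sintegr44I$di
  rot[3] = integr44I$dis
  rot[4] = ntegr44I$disi
  rot[5] = tegr44I$disin
  rot[6] = egr44I$disint
  rot[7] = gr44I$disinte
  rot[8] = r44I$disinteg
  rot[9] = 44I$disintegr
  rot[10] = 4I$disintegr4
  rot[11] = I$disintegr44
  rot[12] = $disintegr44I
Sorted (with $ < everything):
  sorted[0] = $disintegr44I  (last char: 'I')
  sorted[1] = 44I$disintegr  (last char: 'r')
  sorted[2] = 4I$disintegr4  (last char: '4')
  sorted[3] = I$disintegr44  (last char: '4')
  sorted[4] = disintegr44I$  (last char: '$')
  sorted[5] = egr44I$disint  (last char: 't')
  sorted[6] = gr44I$disinte  (last char: 'e')
  sorted[7] = integr44I$dis  (last char: 's')
  sorted[8] = isintegr44I$d  (last char: 'd')
  sorted[9] = ntegr44I$disi  (last char: 'i')
  sorted[10] = r44I$disinteg  (last char: 'g')
  sorted[11] = sintegr44I$di  (last char: 'i')
  sorted[12] = tegr44I$disin  (last char: 'n')
Last column: Ir44$tesdigin
Original string S is at sorted index 4

Answer: Ir44$tesdigin
4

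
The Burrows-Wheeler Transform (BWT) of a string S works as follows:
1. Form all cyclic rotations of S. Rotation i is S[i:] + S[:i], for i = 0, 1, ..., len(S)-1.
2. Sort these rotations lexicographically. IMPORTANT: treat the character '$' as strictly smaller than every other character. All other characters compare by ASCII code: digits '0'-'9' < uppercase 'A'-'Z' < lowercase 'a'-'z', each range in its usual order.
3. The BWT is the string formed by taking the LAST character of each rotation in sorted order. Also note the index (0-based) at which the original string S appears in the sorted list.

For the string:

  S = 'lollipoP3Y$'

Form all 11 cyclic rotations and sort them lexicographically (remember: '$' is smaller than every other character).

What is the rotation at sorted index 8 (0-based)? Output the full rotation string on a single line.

Answer: oP3Y$lollip

Derivation:
All 11 rotations (rotation i = S[i:]+S[:i]):
  rot[0] = lollipoP3Y$
  rot[1] = ollipoP3Y$l
  rot[2] = llipoP3Y$lo
  rot[3] = lipoP3Y$lol
  rot[4] = ipoP3Y$loll
  rot[5] = poP3Y$lolli
  rot[6] = oP3Y$lollip
  rot[7] = P3Y$lollipo
  rot[8] = 3Y$lollipoP
  rot[9] = Y$lollipoP3
  rot[10] = $lollipoP3Y
Sorted (with $ < everything):
  sorted[0] = $lollipoP3Y
  sorted[1] = 3Y$lollipoP
  sorted[2] = P3Y$lollipo
  sorted[3] = Y$lollipoP3
  sorted[4] = ipoP3Y$loll
  sorted[5] = lipoP3Y$lol
  sorted[6] = llipoP3Y$lo
  sorted[7] = lollipoP3Y$
  sorted[8] = oP3Y$lollip
  sorted[9] = ollipoP3Y$l
  sorted[10] = poP3Y$lolli
sorted[8] = oP3Y$lollip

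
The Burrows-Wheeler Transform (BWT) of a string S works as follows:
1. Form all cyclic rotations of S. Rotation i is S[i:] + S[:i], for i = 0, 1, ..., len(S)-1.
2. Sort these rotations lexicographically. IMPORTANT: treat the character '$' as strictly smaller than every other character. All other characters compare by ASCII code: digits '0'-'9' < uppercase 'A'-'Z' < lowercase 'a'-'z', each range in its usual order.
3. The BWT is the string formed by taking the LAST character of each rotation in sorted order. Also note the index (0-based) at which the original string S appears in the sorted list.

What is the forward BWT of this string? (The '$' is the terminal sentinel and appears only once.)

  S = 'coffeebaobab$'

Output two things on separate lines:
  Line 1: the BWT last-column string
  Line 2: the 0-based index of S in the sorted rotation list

Answer: bbbaoe$effoac
6

Derivation:
All 13 rotations (rotation i = S[i:]+S[:i]):
  rot[0] = coffeebaobab$
  rot[1] = offeebaobab$c
  rot[2] = ffeebaobab$co
  rot[3] = feebaobab$cof
  rot[4] = eebaobab$coff
  rot[5] = ebaobab$coffe
  rot[6] = baobab$coffee
  rot[7] = aobab$coffeeb
  rot[8] = obab$coffeeba
  rot[9] = bab$coffeebao
  rot[10] = ab$coffeebaob
  rot[11] = b$coffeebaoba
  rot[12] = $coffeebaobab
Sorted (with $ < everything):
  sorted[0] = $coffeebaobab  (last char: 'b')
  sorted[1] = ab$coffeebaob  (last char: 'b')
  sorted[2] = aobab$coffeeb  (last char: 'b')
  sorted[3] = b$coffeebaoba  (last char: 'a')
  sorted[4] = bab$coffeebao  (last char: 'o')
  sorted[5] = baobab$coffee  (last char: 'e')
  sorted[6] = coffeebaobab$  (last char: '$')
  sorted[7] = ebaobab$coffe  (last char: 'e')
  sorted[8] = eebaobab$coff  (last char: 'f')
  sorted[9] = feebaobab$cof  (last char: 'f')
  sorted[10] = ffeebaobab$co  (last char: 'o')
  sorted[11] = obab$coffeeba  (last char: 'a')
  sorted[12] = offeebaobab$c  (last char: 'c')
Last column: bbbaoe$effoac
Original string S is at sorted index 6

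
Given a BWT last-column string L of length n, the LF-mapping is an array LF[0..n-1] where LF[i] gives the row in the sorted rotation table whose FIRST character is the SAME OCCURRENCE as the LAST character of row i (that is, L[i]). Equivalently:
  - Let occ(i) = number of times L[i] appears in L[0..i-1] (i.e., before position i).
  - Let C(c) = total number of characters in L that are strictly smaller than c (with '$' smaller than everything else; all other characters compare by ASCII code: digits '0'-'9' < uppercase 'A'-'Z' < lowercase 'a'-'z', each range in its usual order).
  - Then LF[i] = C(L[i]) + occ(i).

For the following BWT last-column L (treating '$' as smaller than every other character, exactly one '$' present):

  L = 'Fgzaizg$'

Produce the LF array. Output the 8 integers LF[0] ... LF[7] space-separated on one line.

Answer: 1 3 6 2 5 7 4 0

Derivation:
Char counts: '$':1, 'F':1, 'a':1, 'g':2, 'i':1, 'z':2
C (first-col start): C('$')=0, C('F')=1, C('a')=2, C('g')=3, C('i')=5, C('z')=6
L[0]='F': occ=0, LF[0]=C('F')+0=1+0=1
L[1]='g': occ=0, LF[1]=C('g')+0=3+0=3
L[2]='z': occ=0, LF[2]=C('z')+0=6+0=6
L[3]='a': occ=0, LF[3]=C('a')+0=2+0=2
L[4]='i': occ=0, LF[4]=C('i')+0=5+0=5
L[5]='z': occ=1, LF[5]=C('z')+1=6+1=7
L[6]='g': occ=1, LF[6]=C('g')+1=3+1=4
L[7]='$': occ=0, LF[7]=C('$')+0=0+0=0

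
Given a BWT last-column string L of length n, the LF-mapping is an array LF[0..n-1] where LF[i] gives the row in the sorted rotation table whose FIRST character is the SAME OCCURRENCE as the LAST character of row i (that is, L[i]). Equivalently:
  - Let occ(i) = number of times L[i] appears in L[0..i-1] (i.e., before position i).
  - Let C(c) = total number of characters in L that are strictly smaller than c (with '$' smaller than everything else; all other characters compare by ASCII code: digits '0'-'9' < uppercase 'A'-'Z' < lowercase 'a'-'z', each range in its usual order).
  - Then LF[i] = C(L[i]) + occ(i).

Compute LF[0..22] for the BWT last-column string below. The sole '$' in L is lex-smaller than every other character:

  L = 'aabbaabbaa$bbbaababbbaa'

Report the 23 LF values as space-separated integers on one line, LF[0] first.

Answer: 1 2 12 13 3 4 14 15 5 6 0 16 17 18 7 8 19 9 20 21 22 10 11

Derivation:
Char counts: '$':1, 'a':11, 'b':11
C (first-col start): C('$')=0, C('a')=1, C('b')=12
L[0]='a': occ=0, LF[0]=C('a')+0=1+0=1
L[1]='a': occ=1, LF[1]=C('a')+1=1+1=2
L[2]='b': occ=0, LF[2]=C('b')+0=12+0=12
L[3]='b': occ=1, LF[3]=C('b')+1=12+1=13
L[4]='a': occ=2, LF[4]=C('a')+2=1+2=3
L[5]='a': occ=3, LF[5]=C('a')+3=1+3=4
L[6]='b': occ=2, LF[6]=C('b')+2=12+2=14
L[7]='b': occ=3, LF[7]=C('b')+3=12+3=15
L[8]='a': occ=4, LF[8]=C('a')+4=1+4=5
L[9]='a': occ=5, LF[9]=C('a')+5=1+5=6
L[10]='$': occ=0, LF[10]=C('$')+0=0+0=0
L[11]='b': occ=4, LF[11]=C('b')+4=12+4=16
L[12]='b': occ=5, LF[12]=C('b')+5=12+5=17
L[13]='b': occ=6, LF[13]=C('b')+6=12+6=18
L[14]='a': occ=6, LF[14]=C('a')+6=1+6=7
L[15]='a': occ=7, LF[15]=C('a')+7=1+7=8
L[16]='b': occ=7, LF[16]=C('b')+7=12+7=19
L[17]='a': occ=8, LF[17]=C('a')+8=1+8=9
L[18]='b': occ=8, LF[18]=C('b')+8=12+8=20
L[19]='b': occ=9, LF[19]=C('b')+9=12+9=21
L[20]='b': occ=10, LF[20]=C('b')+10=12+10=22
L[21]='a': occ=9, LF[21]=C('a')+9=1+9=10
L[22]='a': occ=10, LF[22]=C('a')+10=1+10=11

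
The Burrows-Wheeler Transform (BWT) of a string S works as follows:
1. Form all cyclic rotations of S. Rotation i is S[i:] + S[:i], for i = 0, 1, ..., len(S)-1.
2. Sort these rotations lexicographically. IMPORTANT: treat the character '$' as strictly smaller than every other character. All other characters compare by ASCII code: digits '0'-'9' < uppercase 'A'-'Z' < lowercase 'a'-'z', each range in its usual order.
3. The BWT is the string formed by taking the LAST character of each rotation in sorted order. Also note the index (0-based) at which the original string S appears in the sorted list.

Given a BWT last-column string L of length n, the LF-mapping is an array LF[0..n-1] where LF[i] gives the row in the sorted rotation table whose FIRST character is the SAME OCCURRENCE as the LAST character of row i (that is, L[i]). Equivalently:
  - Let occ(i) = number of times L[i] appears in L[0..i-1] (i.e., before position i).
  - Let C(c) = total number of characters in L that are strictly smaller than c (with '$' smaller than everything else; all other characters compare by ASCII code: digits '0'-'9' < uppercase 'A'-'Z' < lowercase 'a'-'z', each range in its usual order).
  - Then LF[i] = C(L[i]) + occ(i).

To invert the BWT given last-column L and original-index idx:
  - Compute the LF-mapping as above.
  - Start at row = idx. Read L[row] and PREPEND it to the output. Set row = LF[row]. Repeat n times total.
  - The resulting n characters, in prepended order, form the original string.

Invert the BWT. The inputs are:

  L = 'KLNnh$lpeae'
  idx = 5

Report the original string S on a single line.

LF mapping: 1 2 3 9 7 0 8 10 5 4 6
Walk LF starting at row 5, prepending L[row]:
  step 1: row=5, L[5]='$', prepend. Next row=LF[5]=0
  step 2: row=0, L[0]='K', prepend. Next row=LF[0]=1
  step 3: row=1, L[1]='L', prepend. Next row=LF[1]=2
  step 4: row=2, L[2]='N', prepend. Next row=LF[2]=3
  step 5: row=3, L[3]='n', prepend. Next row=LF[3]=9
  step 6: row=9, L[9]='a', prepend. Next row=LF[9]=4
  step 7: row=4, L[4]='h', prepend. Next row=LF[4]=7
  step 8: row=7, L[7]='p', prepend. Next row=LF[7]=10
  step 9: row=10, L[10]='e', prepend. Next row=LF[10]=6
  step 10: row=6, L[6]='l', prepend. Next row=LF[6]=8
  step 11: row=8, L[8]='e', prepend. Next row=LF[8]=5
Reversed output: elephanNLK$

Answer: elephanNLK$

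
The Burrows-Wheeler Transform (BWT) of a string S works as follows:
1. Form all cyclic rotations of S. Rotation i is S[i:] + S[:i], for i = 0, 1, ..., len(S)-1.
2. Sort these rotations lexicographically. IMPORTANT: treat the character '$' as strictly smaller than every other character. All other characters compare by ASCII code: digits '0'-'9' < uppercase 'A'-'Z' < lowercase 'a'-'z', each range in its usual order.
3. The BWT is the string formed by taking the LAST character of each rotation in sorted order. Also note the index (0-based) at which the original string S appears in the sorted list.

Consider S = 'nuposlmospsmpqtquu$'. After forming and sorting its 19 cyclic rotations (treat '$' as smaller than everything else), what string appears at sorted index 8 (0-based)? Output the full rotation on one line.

Answer: pqtquu$nuposlmospsm

Derivation:
All 19 rotations (rotation i = S[i:]+S[:i]):
  rot[0] = nuposlmospsmpqtquu$
  rot[1] = uposlmospsmpqtquu$n
  rot[2] = poslmospsmpqtquu$nu
  rot[3] = oslmospsmpqtquu$nup
  rot[4] = slmospsmpqtquu$nupo
  rot[5] = lmospsmpqtquu$nupos
  rot[6] = mospsmpqtquu$nuposl
  rot[7] = ospsmpqtquu$nuposlm
  rot[8] = spsmpqtquu$nuposlmo
  rot[9] = psmpqtquu$nuposlmos
  rot[10] = smpqtquu$nuposlmosp
  rot[11] = mpqtquu$nuposlmosps
  rot[12] = pqtquu$nuposlmospsm
  rot[13] = qtquu$nuposlmospsmp
  rot[14] = tquu$nuposlmospsmpq
  rot[15] = quu$nuposlmospsmpqt
  rot[16] = uu$nuposlmospsmpqtq
  rot[17] = u$nuposlmospsmpqtqu
  rot[18] = $nuposlmospsmpqtquu
Sorted (with $ < everything):
  sorted[0] = $nuposlmospsmpqtquu
  sorted[1] = lmospsmpqtquu$nupos
  sorted[2] = mospsmpqtquu$nuposl
  sorted[3] = mpqtquu$nuposlmosps
  sorted[4] = nuposlmospsmpqtquu$
  sorted[5] = oslmospsmpqtquu$nup
  sorted[6] = ospsmpqtquu$nuposlm
  sorted[7] = poslmospsmpqtquu$nu
  sorted[8] = pqtquu$nuposlmospsm
  sorted[9] = psmpqtquu$nuposlmos
  sorted[10] = qtquu$nuposlmospsmp
  sorted[11] = quu$nuposlmospsmpqt
  sorted[12] = slmospsmpqtquu$nupo
  sorted[13] = smpqtquu$nuposlmosp
  sorted[14] = spsmpqtquu$nuposlmo
  sorted[15] = tquu$nuposlmospsmpq
  sorted[16] = u$nuposlmospsmpqtqu
  sorted[17] = uposlmospsmpqtquu$n
  sorted[18] = uu$nuposlmospsmpqtq
sorted[8] = pqtquu$nuposlmospsm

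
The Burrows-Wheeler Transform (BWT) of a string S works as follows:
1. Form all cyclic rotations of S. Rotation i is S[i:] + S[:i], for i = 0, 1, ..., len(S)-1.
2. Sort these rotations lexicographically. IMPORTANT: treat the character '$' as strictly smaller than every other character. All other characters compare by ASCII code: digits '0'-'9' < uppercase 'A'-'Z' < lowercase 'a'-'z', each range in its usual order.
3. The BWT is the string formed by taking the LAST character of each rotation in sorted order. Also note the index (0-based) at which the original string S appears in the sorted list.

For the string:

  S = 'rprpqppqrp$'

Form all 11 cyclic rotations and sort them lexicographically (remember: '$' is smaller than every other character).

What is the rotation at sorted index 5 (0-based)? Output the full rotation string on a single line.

Answer: prpqppqrp$r

Derivation:
All 11 rotations (rotation i = S[i:]+S[:i]):
  rot[0] = rprpqppqrp$
  rot[1] = prpqppqrp$r
  rot[2] = rpqppqrp$rp
  rot[3] = pqppqrp$rpr
  rot[4] = qppqrp$rprp
  rot[5] = ppqrp$rprpq
  rot[6] = pqrp$rprpqp
  rot[7] = qrp$rprpqpp
  rot[8] = rp$rprpqppq
  rot[9] = p$rprpqppqr
  rot[10] = $rprpqppqrp
Sorted (with $ < everything):
  sorted[0] = $rprpqppqrp
  sorted[1] = p$rprpqppqr
  sorted[2] = ppqrp$rprpq
  sorted[3] = pqppqrp$rpr
  sorted[4] = pqrp$rprpqp
  sorted[5] = prpqppqrp$r
  sorted[6] = qppqrp$rprp
  sorted[7] = qrp$rprpqpp
  sorted[8] = rp$rprpqppq
  sorted[9] = rpqppqrp$rp
  sorted[10] = rprpqppqrp$
sorted[5] = prpqppqrp$r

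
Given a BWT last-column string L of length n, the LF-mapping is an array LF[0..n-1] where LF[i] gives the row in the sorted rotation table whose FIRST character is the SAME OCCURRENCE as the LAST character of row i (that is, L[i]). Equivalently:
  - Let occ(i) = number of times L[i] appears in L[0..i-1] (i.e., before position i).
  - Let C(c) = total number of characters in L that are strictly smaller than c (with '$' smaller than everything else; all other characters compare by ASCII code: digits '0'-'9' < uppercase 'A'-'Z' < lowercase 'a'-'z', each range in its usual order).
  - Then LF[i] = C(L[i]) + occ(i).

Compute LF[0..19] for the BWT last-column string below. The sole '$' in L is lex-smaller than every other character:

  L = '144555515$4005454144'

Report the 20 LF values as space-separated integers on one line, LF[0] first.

Answer: 3 6 7 13 14 15 16 4 17 0 8 1 2 18 9 19 10 5 11 12

Derivation:
Char counts: '$':1, '0':2, '1':3, '4':7, '5':7
C (first-col start): C('$')=0, C('0')=1, C('1')=3, C('4')=6, C('5')=13
L[0]='1': occ=0, LF[0]=C('1')+0=3+0=3
L[1]='4': occ=0, LF[1]=C('4')+0=6+0=6
L[2]='4': occ=1, LF[2]=C('4')+1=6+1=7
L[3]='5': occ=0, LF[3]=C('5')+0=13+0=13
L[4]='5': occ=1, LF[4]=C('5')+1=13+1=14
L[5]='5': occ=2, LF[5]=C('5')+2=13+2=15
L[6]='5': occ=3, LF[6]=C('5')+3=13+3=16
L[7]='1': occ=1, LF[7]=C('1')+1=3+1=4
L[8]='5': occ=4, LF[8]=C('5')+4=13+4=17
L[9]='$': occ=0, LF[9]=C('$')+0=0+0=0
L[10]='4': occ=2, LF[10]=C('4')+2=6+2=8
L[11]='0': occ=0, LF[11]=C('0')+0=1+0=1
L[12]='0': occ=1, LF[12]=C('0')+1=1+1=2
L[13]='5': occ=5, LF[13]=C('5')+5=13+5=18
L[14]='4': occ=3, LF[14]=C('4')+3=6+3=9
L[15]='5': occ=6, LF[15]=C('5')+6=13+6=19
L[16]='4': occ=4, LF[16]=C('4')+4=6+4=10
L[17]='1': occ=2, LF[17]=C('1')+2=3+2=5
L[18]='4': occ=5, LF[18]=C('4')+5=6+5=11
L[19]='4': occ=6, LF[19]=C('4')+6=6+6=12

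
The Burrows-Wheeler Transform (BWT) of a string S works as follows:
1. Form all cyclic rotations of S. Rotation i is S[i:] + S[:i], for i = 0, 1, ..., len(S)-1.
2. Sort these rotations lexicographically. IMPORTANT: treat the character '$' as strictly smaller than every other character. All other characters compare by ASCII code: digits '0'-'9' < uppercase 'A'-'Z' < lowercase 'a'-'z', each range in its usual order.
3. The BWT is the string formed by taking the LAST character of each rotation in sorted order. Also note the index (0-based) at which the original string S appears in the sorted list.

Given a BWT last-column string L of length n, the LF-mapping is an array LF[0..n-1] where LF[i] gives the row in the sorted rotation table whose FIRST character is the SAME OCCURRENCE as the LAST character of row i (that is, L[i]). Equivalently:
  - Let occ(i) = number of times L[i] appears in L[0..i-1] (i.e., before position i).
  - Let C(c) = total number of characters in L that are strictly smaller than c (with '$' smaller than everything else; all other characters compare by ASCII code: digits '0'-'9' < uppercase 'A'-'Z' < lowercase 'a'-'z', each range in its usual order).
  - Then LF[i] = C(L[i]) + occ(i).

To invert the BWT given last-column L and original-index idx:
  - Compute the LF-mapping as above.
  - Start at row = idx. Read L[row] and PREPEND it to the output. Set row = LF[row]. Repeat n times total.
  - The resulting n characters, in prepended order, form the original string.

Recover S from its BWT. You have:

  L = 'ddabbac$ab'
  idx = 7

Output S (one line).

LF mapping: 8 9 1 4 5 2 7 0 3 6
Walk LF starting at row 7, prepending L[row]:
  step 1: row=7, L[7]='$', prepend. Next row=LF[7]=0
  step 2: row=0, L[0]='d', prepend. Next row=LF[0]=8
  step 3: row=8, L[8]='a', prepend. Next row=LF[8]=3
  step 4: row=3, L[3]='b', prepend. Next row=LF[3]=4
  step 5: row=4, L[4]='b', prepend. Next row=LF[4]=5
  step 6: row=5, L[5]='a', prepend. Next row=LF[5]=2
  step 7: row=2, L[2]='a', prepend. Next row=LF[2]=1
  step 8: row=1, L[1]='d', prepend. Next row=LF[1]=9
  step 9: row=9, L[9]='b', prepend. Next row=LF[9]=6
  step 10: row=6, L[6]='c', prepend. Next row=LF[6]=7
Reversed output: cbdaabbad$

Answer: cbdaabbad$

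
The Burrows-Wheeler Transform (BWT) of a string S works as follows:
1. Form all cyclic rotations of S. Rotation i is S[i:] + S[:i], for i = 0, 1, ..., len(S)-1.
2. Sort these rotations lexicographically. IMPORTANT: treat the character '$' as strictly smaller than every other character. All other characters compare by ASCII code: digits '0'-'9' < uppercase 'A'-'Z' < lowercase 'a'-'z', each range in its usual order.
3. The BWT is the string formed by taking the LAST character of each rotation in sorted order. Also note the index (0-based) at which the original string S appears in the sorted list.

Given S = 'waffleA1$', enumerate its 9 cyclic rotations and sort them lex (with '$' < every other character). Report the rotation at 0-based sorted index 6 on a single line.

All 9 rotations (rotation i = S[i:]+S[:i]):
  rot[0] = waffleA1$
  rot[1] = affleA1$w
  rot[2] = ffleA1$wa
  rot[3] = fleA1$waf
  rot[4] = leA1$waff
  rot[5] = eA1$waffl
  rot[6] = A1$waffle
  rot[7] = 1$waffleA
  rot[8] = $waffleA1
Sorted (with $ < everything):
  sorted[0] = $waffleA1
  sorted[1] = 1$waffleA
  sorted[2] = A1$waffle
  sorted[3] = affleA1$w
  sorted[4] = eA1$waffl
  sorted[5] = ffleA1$wa
  sorted[6] = fleA1$waf
  sorted[7] = leA1$waff
  sorted[8] = waffleA1$
sorted[6] = fleA1$waf

Answer: fleA1$waf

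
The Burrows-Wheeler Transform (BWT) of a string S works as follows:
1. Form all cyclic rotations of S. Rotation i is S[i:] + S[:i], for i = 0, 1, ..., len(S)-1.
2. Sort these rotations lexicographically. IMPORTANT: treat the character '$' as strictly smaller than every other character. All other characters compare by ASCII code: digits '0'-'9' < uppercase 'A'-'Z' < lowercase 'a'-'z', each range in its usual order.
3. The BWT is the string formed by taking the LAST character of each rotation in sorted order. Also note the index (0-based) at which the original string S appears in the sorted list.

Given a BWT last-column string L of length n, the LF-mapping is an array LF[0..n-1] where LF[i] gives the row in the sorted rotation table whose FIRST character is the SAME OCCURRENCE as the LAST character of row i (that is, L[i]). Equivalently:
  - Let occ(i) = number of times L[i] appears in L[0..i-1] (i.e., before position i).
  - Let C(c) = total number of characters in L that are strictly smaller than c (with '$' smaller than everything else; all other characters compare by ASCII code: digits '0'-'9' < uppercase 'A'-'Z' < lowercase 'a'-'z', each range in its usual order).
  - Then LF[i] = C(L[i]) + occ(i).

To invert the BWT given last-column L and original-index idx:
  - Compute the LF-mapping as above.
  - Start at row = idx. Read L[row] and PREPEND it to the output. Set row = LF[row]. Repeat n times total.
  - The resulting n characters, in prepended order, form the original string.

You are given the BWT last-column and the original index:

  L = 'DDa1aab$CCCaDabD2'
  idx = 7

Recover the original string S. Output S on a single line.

LF mapping: 6 7 10 1 11 12 15 0 3 4 5 13 8 14 16 9 2
Walk LF starting at row 7, prepending L[row]:
  step 1: row=7, L[7]='$', prepend. Next row=LF[7]=0
  step 2: row=0, L[0]='D', prepend. Next row=LF[0]=6
  step 3: row=6, L[6]='b', prepend. Next row=LF[6]=15
  step 4: row=15, L[15]='D', prepend. Next row=LF[15]=9
  step 5: row=9, L[9]='C', prepend. Next row=LF[9]=4
  step 6: row=4, L[4]='a', prepend. Next row=LF[4]=11
  step 7: row=11, L[11]='a', prepend. Next row=LF[11]=13
  step 8: row=13, L[13]='a', prepend. Next row=LF[13]=14
  step 9: row=14, L[14]='b', prepend. Next row=LF[14]=16
  step 10: row=16, L[16]='2', prepend. Next row=LF[16]=2
  step 11: row=2, L[2]='a', prepend. Next row=LF[2]=10
  step 12: row=10, L[10]='C', prepend. Next row=LF[10]=5
  step 13: row=5, L[5]='a', prepend. Next row=LF[5]=12
  step 14: row=12, L[12]='D', prepend. Next row=LF[12]=8
  step 15: row=8, L[8]='C', prepend. Next row=LF[8]=3
  step 16: row=3, L[3]='1', prepend. Next row=LF[3]=1
  step 17: row=1, L[1]='D', prepend. Next row=LF[1]=7
Reversed output: D1CDaCa2baaaCDbD$

Answer: D1CDaCa2baaaCDbD$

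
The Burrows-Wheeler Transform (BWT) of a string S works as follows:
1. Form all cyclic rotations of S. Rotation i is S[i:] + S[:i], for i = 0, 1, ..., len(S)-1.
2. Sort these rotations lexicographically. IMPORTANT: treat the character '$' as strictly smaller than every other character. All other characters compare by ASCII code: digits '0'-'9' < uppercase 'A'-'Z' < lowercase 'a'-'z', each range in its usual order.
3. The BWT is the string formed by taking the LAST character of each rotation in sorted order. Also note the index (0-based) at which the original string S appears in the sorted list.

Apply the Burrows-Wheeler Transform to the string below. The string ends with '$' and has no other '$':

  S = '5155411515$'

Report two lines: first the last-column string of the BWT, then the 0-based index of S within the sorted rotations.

All 11 rotations (rotation i = S[i:]+S[:i]):
  rot[0] = 5155411515$
  rot[1] = 155411515$5
  rot[2] = 55411515$51
  rot[3] = 5411515$515
  rot[4] = 411515$5155
  rot[5] = 11515$51554
  rot[6] = 1515$515541
  rot[7] = 515$5155411
  rot[8] = 15$51554115
  rot[9] = 5$515541151
  rot[10] = $5155411515
Sorted (with $ < everything):
  sorted[0] = $5155411515  (last char: '5')
  sorted[1] = 11515$51554  (last char: '4')
  sorted[2] = 15$51554115  (last char: '5')
  sorted[3] = 1515$515541  (last char: '1')
  sorted[4] = 155411515$5  (last char: '5')
  sorted[5] = 411515$5155  (last char: '5')
  sorted[6] = 5$515541151  (last char: '1')
  sorted[7] = 515$5155411  (last char: '1')
  sorted[8] = 5155411515$  (last char: '$')
  sorted[9] = 5411515$515  (last char: '5')
  sorted[10] = 55411515$51  (last char: '1')
Last column: 54515511$51
Original string S is at sorted index 8

Answer: 54515511$51
8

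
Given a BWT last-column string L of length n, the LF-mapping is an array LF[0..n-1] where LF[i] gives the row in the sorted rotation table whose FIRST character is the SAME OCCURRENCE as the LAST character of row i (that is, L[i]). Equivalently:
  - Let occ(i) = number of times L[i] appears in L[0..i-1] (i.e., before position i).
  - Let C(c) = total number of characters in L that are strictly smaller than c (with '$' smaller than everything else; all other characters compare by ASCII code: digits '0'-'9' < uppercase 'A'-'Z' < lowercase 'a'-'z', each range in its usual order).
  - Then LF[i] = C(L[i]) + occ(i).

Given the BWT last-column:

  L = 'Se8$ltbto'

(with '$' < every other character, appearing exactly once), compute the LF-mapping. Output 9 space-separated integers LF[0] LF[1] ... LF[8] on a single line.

Char counts: '$':1, '8':1, 'S':1, 'b':1, 'e':1, 'l':1, 'o':1, 't':2
C (first-col start): C('$')=0, C('8')=1, C('S')=2, C('b')=3, C('e')=4, C('l')=5, C('o')=6, C('t')=7
L[0]='S': occ=0, LF[0]=C('S')+0=2+0=2
L[1]='e': occ=0, LF[1]=C('e')+0=4+0=4
L[2]='8': occ=0, LF[2]=C('8')+0=1+0=1
L[3]='$': occ=0, LF[3]=C('$')+0=0+0=0
L[4]='l': occ=0, LF[4]=C('l')+0=5+0=5
L[5]='t': occ=0, LF[5]=C('t')+0=7+0=7
L[6]='b': occ=0, LF[6]=C('b')+0=3+0=3
L[7]='t': occ=1, LF[7]=C('t')+1=7+1=8
L[8]='o': occ=0, LF[8]=C('o')+0=6+0=6

Answer: 2 4 1 0 5 7 3 8 6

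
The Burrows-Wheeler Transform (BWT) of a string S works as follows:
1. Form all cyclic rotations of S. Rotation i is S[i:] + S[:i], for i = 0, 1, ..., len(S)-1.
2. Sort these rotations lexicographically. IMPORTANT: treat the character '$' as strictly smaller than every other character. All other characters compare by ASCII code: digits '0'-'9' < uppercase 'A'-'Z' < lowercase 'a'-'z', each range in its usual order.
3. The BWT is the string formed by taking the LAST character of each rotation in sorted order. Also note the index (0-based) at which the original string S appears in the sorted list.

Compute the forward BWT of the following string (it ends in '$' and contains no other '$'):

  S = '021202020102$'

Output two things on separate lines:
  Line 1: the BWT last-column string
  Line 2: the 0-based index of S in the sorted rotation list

All 13 rotations (rotation i = S[i:]+S[:i]):
  rot[0] = 021202020102$
  rot[1] = 21202020102$0
  rot[2] = 1202020102$02
  rot[3] = 202020102$021
  rot[4] = 02020102$0212
  rot[5] = 2020102$02120
  rot[6] = 020102$021202
  rot[7] = 20102$0212020
  rot[8] = 0102$02120202
  rot[9] = 102$021202020
  rot[10] = 02$0212020201
  rot[11] = 2$02120202010
  rot[12] = $021202020102
Sorted (with $ < everything):
  sorted[0] = $021202020102  (last char: '2')
  sorted[1] = 0102$02120202  (last char: '2')
  sorted[2] = 02$0212020201  (last char: '1')
  sorted[3] = 020102$021202  (last char: '2')
  sorted[4] = 02020102$0212  (last char: '2')
  sorted[5] = 021202020102$  (last char: '$')
  sorted[6] = 102$021202020  (last char: '0')
  sorted[7] = 1202020102$02  (last char: '2')
  sorted[8] = 2$02120202010  (last char: '0')
  sorted[9] = 20102$0212020  (last char: '0')
  sorted[10] = 2020102$02120  (last char: '0')
  sorted[11] = 202020102$021  (last char: '1')
  sorted[12] = 21202020102$0  (last char: '0')
Last column: 22122$0200010
Original string S is at sorted index 5

Answer: 22122$0200010
5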